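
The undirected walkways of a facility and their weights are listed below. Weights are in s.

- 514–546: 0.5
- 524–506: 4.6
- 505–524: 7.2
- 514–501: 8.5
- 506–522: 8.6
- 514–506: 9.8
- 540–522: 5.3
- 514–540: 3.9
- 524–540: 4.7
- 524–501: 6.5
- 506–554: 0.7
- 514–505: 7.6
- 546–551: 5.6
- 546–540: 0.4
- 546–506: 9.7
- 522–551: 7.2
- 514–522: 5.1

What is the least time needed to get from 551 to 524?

10.7 s

Settle nodes by increasing distance from 551:
551: 0
546: 5.6  (via 551)
540: 6  (via 546)
514: 6.1  (via 546)
522: 7.2  (via 551)
524: 10.7  (via 540)
Shortest route: 551–546–540–524 = 10.7 s.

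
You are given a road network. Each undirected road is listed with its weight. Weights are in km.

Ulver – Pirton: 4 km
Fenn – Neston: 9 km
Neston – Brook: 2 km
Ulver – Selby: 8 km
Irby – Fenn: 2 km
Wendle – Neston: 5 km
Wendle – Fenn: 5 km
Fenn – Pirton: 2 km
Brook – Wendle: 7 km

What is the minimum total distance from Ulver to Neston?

15 km

Candidate routes:
Ulver–Pirton–Fenn–Wendle–Neston: 4+2+5+5 = 16
Ulver–Pirton–Fenn–Wendle–Brook–Neston: 4+2+5+7+2 = 20
Ulver–Pirton–Fenn–Neston: 4+2+9 = 15
The minimum is 15 km via Ulver–Pirton–Fenn–Neston.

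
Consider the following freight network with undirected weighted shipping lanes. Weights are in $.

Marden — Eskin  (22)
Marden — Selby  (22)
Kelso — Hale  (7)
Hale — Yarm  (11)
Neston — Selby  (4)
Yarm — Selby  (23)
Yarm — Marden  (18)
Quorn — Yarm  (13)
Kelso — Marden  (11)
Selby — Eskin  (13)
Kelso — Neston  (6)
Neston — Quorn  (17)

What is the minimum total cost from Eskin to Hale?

Settle nodes by increasing distance from Eskin:
Eskin: 0
Selby: 13  (via Eskin)
Neston: 17  (via Selby)
Marden: 22  (via Eskin)
Kelso: 23  (via Neston)
Hale: 30  (via Kelso)
Shortest route: Eskin–Selby–Neston–Kelso–Hale = $30.

$30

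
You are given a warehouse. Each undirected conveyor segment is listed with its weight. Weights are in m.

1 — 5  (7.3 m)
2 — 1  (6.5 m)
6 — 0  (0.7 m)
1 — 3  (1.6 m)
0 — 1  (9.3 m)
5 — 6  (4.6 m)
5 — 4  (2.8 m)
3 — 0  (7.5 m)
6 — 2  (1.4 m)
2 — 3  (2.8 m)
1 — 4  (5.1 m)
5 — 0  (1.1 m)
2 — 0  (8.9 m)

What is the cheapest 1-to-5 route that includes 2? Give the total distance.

7.6 m

Best 1 to 2: 1–3–2 costing 4.4
Best 2 to 5: 2–6–0–5 costing 3.2
Total via 2: 4.4 + 3.2 = 7.6 m.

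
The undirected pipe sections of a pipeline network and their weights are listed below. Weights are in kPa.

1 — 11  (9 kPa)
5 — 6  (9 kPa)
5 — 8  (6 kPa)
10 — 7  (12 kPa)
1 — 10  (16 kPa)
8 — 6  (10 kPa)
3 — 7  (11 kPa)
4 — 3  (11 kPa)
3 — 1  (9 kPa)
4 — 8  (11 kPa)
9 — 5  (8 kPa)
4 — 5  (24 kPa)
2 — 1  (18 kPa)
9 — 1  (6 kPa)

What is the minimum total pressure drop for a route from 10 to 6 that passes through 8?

46 kPa

Shortest 10→8: 10–1–9–5–8 = 36
Best 8 to 6: 8–6 costing 10
Total via 8: 36 + 10 = 46 kPa.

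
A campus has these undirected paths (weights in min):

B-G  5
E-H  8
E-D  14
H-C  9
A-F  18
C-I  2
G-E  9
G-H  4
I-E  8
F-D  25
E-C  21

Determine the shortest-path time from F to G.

48 min

Candidate routes:
F–D–E–I–C–H–G: 25+14+8+2+9+4 = 62
F–D–E–H–G: 25+14+8+4 = 51
F–D–E–G: 25+14+9 = 48
F–D–E–C–H–G: 25+14+21+9+4 = 73
The minimum is 48 min via F–D–E–G.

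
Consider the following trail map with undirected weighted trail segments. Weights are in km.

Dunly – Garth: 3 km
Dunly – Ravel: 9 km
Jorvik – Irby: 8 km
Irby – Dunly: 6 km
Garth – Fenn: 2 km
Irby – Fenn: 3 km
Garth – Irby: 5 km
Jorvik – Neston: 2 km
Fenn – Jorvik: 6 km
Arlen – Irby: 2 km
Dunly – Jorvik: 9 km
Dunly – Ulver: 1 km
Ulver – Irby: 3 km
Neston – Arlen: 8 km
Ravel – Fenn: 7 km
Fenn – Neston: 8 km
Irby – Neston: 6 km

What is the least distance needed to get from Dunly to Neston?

10 km

Running Dijkstra from Dunly:
Dunly: 0
Ulver: 1  (via Dunly)
Garth: 3  (via Dunly)
Irby: 4  (via Ulver)
Fenn: 5  (via Garth)
Arlen: 6  (via Irby)
Jorvik: 9  (via Dunly)
Ravel: 9  (via Dunly)
Neston: 10  (via Irby)
Shortest route: Dunly → Ulver → Irby → Neston = 10 km.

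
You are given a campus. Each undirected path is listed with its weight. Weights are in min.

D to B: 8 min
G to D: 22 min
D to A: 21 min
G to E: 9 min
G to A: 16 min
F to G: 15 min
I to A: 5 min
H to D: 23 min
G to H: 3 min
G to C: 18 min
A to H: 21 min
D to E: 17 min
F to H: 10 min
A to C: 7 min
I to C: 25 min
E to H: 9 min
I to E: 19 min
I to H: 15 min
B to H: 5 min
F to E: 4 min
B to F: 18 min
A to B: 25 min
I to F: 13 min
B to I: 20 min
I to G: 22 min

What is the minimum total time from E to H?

Shortest distances from E:
E: 0
F: 4  (via E)
G: 9  (via E)
H: 9  (via E)
Shortest route: E → H = 9 min.

9 min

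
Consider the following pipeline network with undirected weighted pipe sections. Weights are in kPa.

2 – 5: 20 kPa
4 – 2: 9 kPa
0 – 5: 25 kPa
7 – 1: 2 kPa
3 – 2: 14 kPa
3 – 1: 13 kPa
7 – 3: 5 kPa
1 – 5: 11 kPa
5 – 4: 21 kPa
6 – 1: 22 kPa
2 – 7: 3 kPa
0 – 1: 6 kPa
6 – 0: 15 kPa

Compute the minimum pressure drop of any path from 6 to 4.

Shortest distances from 6:
6: 0
0: 15  (via 6)
1: 21  (via 0)
7: 23  (via 1)
2: 26  (via 7)
3: 28  (via 7)
5: 32  (via 1)
4: 35  (via 2)
Shortest route: 6–0–1–7–2–4 = 35 kPa.

35 kPa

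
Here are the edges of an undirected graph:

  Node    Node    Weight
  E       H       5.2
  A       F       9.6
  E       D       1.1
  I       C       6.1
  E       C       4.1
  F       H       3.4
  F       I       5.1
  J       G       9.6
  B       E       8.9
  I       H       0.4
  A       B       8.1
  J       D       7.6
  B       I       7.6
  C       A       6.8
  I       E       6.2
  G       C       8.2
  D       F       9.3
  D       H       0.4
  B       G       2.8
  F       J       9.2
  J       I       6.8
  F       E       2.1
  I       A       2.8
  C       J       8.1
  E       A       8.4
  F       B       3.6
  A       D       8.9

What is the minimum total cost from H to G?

Settle nodes by increasing distance from H:
H: 0
D: 0.4  (via H)
I: 0.4  (via H)
E: 1.5  (via D)
A: 3.2  (via I)
F: 3.4  (via H)
C: 5.6  (via E)
B: 7  (via F)
J: 7.2  (via I)
G: 9.8  (via B)
Shortest route: H–F–B–G = 9.8.

9.8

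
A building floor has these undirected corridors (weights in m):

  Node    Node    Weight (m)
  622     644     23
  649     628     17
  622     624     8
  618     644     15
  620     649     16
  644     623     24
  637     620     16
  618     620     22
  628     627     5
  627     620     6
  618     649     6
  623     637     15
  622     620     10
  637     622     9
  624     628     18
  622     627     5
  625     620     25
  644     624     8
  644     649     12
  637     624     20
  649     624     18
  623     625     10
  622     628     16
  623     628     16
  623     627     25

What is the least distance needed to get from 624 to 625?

42 m

Shortest distances from 624:
624: 0
622: 8  (via 624)
644: 8  (via 624)
627: 13  (via 622)
637: 17  (via 622)
620: 18  (via 622)
649: 18  (via 624)
628: 18  (via 624)
618: 23  (via 644)
623: 32  (via 644)
625: 42  (via 623)
Shortest route: 624–644–623–625 = 42 m.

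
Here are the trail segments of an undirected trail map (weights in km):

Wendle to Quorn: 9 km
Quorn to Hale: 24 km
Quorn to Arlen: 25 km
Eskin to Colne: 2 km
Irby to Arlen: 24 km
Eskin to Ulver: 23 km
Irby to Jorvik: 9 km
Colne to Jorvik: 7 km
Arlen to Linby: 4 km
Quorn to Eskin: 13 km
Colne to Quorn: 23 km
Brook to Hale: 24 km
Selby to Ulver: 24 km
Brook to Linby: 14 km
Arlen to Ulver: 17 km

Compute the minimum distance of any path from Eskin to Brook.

Enumerating some paths:
Eskin–Quorn–Hale–Brook: 13+24+24 = 61
Eskin–Quorn–Arlen–Linby–Brook: 13+25+4+14 = 56
Eskin–Ulver–Arlen–Linby–Brook: 23+17+4+14 = 58
Eskin–Colne–Jorvik–Irby–Arlen–Linby–Brook: 2+7+9+24+4+14 = 60
The minimum is 56 km via Eskin–Quorn–Arlen–Linby–Brook.

56 km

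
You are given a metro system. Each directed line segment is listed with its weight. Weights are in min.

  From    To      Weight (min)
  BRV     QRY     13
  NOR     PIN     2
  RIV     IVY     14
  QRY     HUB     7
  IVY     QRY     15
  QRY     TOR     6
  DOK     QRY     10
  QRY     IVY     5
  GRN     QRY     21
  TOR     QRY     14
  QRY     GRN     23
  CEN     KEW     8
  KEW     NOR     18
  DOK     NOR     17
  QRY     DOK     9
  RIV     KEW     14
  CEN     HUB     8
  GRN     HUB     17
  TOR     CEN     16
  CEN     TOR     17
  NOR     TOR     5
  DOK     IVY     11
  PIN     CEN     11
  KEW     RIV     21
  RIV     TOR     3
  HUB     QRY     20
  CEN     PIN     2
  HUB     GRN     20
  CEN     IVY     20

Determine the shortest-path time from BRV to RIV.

64 min

Candidate routes:
BRV - QRY - DOK - NOR - PIN - CEN - KEW - RIV: 13+9+17+2+11+8+21 = 81
BRV - QRY - TOR - CEN - KEW - RIV: 13+6+16+8+21 = 64
Cheapest is BRV - QRY - TOR - CEN - KEW - RIV at 64 min.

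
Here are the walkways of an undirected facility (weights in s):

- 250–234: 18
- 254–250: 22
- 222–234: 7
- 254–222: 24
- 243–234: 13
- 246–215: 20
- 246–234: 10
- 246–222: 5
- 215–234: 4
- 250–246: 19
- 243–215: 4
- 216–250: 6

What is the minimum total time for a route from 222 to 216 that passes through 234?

31 s

Shortest 222→234: 222–234 = 7
Best 234 to 216: 234–250–216 costing 24
Total via 234: 7 + 24 = 31 s.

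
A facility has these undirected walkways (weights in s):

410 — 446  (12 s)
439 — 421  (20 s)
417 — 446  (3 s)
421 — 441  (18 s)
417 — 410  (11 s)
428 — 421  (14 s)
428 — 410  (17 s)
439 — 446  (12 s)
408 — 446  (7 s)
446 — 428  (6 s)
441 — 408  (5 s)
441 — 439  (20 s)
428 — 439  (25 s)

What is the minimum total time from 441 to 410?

Enumerating some paths:
441 → 408 → 446 → 410: 5+7+12 = 24
441 → 408 → 446 → 417 → 410: 5+7+3+11 = 26
Cheapest is 441 → 408 → 446 → 410 at 24 s.

24 s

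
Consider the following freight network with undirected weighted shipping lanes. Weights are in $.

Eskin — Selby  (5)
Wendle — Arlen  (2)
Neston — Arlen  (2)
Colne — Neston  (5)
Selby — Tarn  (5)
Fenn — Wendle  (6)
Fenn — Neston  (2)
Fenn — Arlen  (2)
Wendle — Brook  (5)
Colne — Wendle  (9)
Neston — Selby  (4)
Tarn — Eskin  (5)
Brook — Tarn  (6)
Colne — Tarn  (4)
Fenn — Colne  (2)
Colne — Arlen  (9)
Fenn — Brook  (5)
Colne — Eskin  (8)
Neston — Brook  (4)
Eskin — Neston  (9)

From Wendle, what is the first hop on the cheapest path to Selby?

Enumerating some paths:
Wendle - Fenn - Neston - Selby: 6+2+4 = 12
Wendle - Arlen - Neston - Selby: 2+2+4 = 8
Wendle - Arlen - Fenn - Neston - Selby: 2+2+2+4 = 10
Cheapest is Wendle - Arlen - Neston - Selby at $8.
So from Wendle the first move is to Arlen.

Arlen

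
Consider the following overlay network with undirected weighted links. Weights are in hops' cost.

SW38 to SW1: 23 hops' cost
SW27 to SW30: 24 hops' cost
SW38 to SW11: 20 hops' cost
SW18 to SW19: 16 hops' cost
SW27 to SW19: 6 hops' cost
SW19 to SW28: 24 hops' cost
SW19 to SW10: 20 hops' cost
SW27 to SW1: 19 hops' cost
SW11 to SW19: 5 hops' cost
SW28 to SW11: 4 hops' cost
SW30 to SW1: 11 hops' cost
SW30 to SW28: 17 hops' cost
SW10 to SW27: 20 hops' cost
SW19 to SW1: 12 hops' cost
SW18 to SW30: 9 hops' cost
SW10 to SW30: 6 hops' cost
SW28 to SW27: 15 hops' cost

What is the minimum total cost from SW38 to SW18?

Running Dijkstra from SW38:
SW38: 0
SW11: 20  (via SW38)
SW1: 23  (via SW38)
SW28: 24  (via SW11)
SW19: 25  (via SW11)
SW27: 31  (via SW19)
SW30: 34  (via SW1)
SW10: 40  (via SW30)
SW18: 41  (via SW19)
Shortest route: SW38–SW11–SW19–SW18 = 41 hops' cost.

41 hops' cost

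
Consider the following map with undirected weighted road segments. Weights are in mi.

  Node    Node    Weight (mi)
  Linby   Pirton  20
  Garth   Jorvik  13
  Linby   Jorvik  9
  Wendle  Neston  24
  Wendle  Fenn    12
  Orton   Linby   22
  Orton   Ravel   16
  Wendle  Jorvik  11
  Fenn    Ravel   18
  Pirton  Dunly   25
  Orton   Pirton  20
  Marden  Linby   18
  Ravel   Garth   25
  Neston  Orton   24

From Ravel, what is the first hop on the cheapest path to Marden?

Orton

Candidate routes:
Ravel - Orton - Linby - Marden: 16+22+18 = 56
Ravel - Orton - Pirton - Linby - Marden: 16+20+20+18 = 74
Ravel - Fenn - Wendle - Jorvik - Linby - Marden: 18+12+11+9+18 = 68
Ravel - Garth - Jorvik - Linby - Marden: 25+13+9+18 = 65
Cheapest is Ravel - Orton - Linby - Marden at 56 mi.
So from Ravel the first move is to Orton.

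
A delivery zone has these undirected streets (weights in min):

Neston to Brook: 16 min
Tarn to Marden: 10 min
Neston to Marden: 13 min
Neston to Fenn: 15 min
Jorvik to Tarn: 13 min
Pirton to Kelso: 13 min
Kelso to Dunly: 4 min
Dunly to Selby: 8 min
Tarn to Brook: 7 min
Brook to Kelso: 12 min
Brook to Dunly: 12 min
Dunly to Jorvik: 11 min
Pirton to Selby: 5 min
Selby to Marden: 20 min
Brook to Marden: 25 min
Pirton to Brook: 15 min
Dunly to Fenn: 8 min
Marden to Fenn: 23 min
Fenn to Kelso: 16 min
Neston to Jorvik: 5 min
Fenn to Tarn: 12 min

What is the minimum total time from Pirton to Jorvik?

24 min

Enumerating some paths:
Pirton–Brook–Tarn–Jorvik: 15+7+13 = 35
Pirton–Selby–Dunly–Jorvik: 5+8+11 = 24
Pirton–Brook–Neston–Jorvik: 15+16+5 = 36
Pirton–Kelso–Dunly–Jorvik: 13+4+11 = 28
The minimum is 24 min via Pirton–Selby–Dunly–Jorvik.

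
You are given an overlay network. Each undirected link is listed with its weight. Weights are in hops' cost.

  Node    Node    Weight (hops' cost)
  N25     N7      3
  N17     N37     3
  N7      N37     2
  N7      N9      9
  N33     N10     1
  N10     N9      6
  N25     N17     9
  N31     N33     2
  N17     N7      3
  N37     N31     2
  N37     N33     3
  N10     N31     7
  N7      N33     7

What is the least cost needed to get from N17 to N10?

7 hops' cost

Settle nodes by increasing distance from N17:
N17: 0
N7: 3  (via N17)
N37: 3  (via N17)
N31: 5  (via N37)
N25: 6  (via N7)
N33: 6  (via N37)
N10: 7  (via N33)
Shortest route: N17 → N37 → N33 → N10 = 7 hops' cost.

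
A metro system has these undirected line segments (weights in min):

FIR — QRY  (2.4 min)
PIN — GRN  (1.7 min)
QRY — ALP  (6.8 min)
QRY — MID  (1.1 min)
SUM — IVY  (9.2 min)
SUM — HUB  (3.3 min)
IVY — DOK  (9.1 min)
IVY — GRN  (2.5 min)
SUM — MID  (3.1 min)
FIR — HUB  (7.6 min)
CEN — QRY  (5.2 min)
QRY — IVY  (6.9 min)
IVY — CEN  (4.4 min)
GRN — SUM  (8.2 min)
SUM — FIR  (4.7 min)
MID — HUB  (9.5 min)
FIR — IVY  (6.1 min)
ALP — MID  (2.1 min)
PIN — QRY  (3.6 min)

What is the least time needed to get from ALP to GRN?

Compare a few routes:
ALP → QRY → PIN → GRN: 6.8+3.6+1.7 = 12.1
ALP → MID → QRY → PIN → GRN: 2.1+1.1+3.6+1.7 = 8.5
Cheapest is ALP → MID → QRY → PIN → GRN at 8.5 min.

8.5 min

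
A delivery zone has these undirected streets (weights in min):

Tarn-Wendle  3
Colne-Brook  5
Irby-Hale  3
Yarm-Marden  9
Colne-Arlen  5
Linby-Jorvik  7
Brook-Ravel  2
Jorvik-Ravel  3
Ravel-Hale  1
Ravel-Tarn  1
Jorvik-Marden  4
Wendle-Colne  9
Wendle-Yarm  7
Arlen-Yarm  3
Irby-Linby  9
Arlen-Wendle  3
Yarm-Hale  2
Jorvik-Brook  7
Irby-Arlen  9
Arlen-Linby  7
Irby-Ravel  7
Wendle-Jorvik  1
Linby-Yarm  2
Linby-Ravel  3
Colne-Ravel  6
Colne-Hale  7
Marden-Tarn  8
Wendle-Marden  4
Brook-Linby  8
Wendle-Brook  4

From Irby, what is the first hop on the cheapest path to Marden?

Hale

Compare a few routes:
Irby - Hale - Ravel - Jorvik - Marden: 3+1+3+4 = 11
Irby - Hale - Ravel - Tarn - Wendle - Marden: 3+1+1+3+4 = 12
Irby - Hale - Ravel - Tarn - Marden: 3+1+1+8 = 13
Irby - Hale - Ravel - Jorvik - Wendle - Marden: 3+1+3+1+4 = 12
Cheapest is Irby - Hale - Ravel - Jorvik - Marden at 11 min.
So from Irby the first move is to Hale.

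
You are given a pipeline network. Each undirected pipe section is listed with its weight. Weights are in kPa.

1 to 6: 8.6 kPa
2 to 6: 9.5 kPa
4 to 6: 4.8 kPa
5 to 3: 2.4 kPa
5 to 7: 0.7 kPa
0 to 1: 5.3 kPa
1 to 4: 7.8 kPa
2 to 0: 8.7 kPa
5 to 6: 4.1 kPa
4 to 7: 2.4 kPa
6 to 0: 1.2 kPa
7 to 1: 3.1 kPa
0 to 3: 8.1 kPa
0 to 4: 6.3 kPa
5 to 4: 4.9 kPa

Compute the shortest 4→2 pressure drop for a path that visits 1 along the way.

19.5 kPa

Best 4 to 1: 4 → 7 → 1 costing 5.5
Shortest 1→2: 1 → 0 → 2 = 14
Total via 1: 5.5 + 14 = 19.5 kPa.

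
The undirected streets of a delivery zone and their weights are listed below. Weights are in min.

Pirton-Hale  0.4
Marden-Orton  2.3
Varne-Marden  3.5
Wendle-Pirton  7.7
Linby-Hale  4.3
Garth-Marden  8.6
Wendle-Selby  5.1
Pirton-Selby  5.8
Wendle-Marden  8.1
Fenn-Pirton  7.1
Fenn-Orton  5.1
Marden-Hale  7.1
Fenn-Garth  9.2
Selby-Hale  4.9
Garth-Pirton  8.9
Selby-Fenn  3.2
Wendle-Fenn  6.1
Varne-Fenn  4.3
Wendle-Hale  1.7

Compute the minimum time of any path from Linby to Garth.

Enumerating some paths:
Linby → Hale → Wendle → Fenn → Garth: 4.3+1.7+6.1+9.2 = 21.3
Linby → Hale → Pirton → Fenn → Garth: 4.3+0.4+7.1+9.2 = 21
Linby → Hale → Pirton → Garth: 4.3+0.4+8.9 = 13.6
Linby → Hale → Marden → Garth: 4.3+7.1+8.6 = 20
Cheapest is Linby → Hale → Pirton → Garth at 13.6 min.

13.6 min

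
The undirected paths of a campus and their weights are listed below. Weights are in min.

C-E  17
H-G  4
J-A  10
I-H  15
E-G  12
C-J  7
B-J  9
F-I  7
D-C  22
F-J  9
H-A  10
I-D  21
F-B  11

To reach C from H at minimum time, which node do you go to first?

A

Enumerating some paths:
H → I → F → J → C: 15+7+9+7 = 38
H → G → E → C: 4+12+17 = 33
H → A → J → C: 10+10+7 = 27
The minimum is 27 min via H → A → J → C.
So from H the first move is to A.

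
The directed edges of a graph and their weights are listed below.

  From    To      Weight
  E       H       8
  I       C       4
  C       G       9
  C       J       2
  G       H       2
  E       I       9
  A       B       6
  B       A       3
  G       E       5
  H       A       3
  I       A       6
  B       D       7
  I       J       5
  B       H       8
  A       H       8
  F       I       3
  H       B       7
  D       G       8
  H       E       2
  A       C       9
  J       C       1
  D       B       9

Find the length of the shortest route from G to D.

16

Compare a few routes:
G–E–H–B–D: 5+8+7+7 = 27
G–H–A–B–D: 2+3+6+7 = 18
G–H–B–D: 2+7+7 = 16
G–E–H–A–B–D: 5+8+3+6+7 = 29
Cheapest is G–H–B–D at 16.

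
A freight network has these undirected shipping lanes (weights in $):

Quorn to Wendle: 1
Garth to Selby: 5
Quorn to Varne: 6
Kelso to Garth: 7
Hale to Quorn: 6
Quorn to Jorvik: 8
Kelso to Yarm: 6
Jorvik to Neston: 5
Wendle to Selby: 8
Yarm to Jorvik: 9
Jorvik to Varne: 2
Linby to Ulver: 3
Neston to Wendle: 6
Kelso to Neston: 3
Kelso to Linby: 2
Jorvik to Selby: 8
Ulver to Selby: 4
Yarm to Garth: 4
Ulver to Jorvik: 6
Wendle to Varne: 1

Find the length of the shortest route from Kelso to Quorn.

$10

Running Dijkstra from Kelso:
Kelso: 0
Linby: 2  (via Kelso)
Neston: 3  (via Kelso)
Ulver: 5  (via Linby)
Yarm: 6  (via Kelso)
Garth: 7  (via Kelso)
Jorvik: 8  (via Neston)
Selby: 9  (via Ulver)
Wendle: 9  (via Neston)
Varne: 10  (via Jorvik)
Quorn: 10  (via Wendle)
Shortest route: Kelso–Neston–Wendle–Quorn = $10.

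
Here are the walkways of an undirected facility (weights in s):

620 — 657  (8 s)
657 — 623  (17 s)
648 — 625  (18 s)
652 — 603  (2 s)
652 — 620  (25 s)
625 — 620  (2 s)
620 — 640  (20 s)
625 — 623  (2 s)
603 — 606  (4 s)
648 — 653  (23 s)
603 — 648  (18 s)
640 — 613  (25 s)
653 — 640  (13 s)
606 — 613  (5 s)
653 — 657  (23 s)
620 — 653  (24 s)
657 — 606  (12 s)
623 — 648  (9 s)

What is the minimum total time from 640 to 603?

Settle nodes by increasing distance from 640:
640: 0
653: 13  (via 640)
620: 20  (via 640)
625: 22  (via 620)
623: 24  (via 625)
613: 25  (via 640)
657: 28  (via 620)
606: 30  (via 613)
648: 33  (via 623)
603: 34  (via 606)
Shortest route: 640–613–606–603 = 34 s.

34 s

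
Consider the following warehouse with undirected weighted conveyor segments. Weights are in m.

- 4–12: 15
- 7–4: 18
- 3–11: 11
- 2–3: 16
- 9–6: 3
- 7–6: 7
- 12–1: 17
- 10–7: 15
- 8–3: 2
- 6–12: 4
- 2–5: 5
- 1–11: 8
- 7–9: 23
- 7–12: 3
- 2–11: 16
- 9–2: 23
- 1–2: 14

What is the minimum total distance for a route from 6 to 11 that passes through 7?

35 m

Shortest 6→7: 6 → 7 = 7
Best 7 to 11: 7 → 12 → 1 → 11 costing 28
Total via 7: 7 + 28 = 35 m.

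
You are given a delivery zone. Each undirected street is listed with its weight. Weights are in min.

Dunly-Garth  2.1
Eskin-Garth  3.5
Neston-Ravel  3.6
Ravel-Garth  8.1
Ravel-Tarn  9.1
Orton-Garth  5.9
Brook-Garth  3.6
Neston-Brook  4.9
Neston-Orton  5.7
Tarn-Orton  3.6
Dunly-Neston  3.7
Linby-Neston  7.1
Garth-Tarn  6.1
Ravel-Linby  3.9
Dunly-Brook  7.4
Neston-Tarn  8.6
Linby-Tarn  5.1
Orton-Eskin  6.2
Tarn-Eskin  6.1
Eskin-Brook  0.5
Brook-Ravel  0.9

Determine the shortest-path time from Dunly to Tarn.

8.2 min

Enumerating some paths:
Dunly - Garth - Tarn: 2.1+6.1 = 8.2
Dunly - Garth - Orton - Tarn: 2.1+5.9+3.6 = 11.6
The minimum is 8.2 min via Dunly - Garth - Tarn.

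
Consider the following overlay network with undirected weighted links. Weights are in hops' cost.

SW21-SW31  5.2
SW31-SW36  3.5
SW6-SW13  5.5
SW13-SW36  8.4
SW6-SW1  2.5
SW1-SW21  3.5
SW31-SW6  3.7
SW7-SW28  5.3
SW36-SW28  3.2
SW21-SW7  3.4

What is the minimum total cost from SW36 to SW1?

Running Dijkstra from SW36:
SW36: 0
SW28: 3.2  (via SW36)
SW31: 3.5  (via SW36)
SW6: 7.2  (via SW31)
SW13: 8.4  (via SW36)
SW7: 8.5  (via SW28)
SW21: 8.7  (via SW31)
SW1: 9.7  (via SW6)
Shortest route: SW36–SW31–SW6–SW1 = 9.7 hops' cost.

9.7 hops' cost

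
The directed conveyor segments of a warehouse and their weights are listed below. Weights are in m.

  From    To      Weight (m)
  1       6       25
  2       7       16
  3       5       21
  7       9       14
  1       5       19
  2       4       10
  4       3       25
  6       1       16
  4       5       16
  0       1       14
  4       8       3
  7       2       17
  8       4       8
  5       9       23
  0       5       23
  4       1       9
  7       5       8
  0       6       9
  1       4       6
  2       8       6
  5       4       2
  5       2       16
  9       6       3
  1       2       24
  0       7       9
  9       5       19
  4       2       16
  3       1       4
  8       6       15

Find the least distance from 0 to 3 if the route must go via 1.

Best 0 to 1: 0–1 costing 14
Shortest 1→3: 1–4–3 = 31
Total via 1: 14 + 31 = 45 m.

45 m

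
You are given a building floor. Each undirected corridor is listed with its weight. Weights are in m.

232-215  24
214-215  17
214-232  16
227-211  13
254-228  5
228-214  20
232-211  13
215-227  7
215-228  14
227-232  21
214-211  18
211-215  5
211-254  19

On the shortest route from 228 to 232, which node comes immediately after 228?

215

Candidate routes:
228 - 215 - 211 - 232: 14+5+13 = 32
228 - 214 - 232: 20+16 = 36
The minimum is 32 m via 228 - 215 - 211 - 232.
So from 228 the first move is to 215.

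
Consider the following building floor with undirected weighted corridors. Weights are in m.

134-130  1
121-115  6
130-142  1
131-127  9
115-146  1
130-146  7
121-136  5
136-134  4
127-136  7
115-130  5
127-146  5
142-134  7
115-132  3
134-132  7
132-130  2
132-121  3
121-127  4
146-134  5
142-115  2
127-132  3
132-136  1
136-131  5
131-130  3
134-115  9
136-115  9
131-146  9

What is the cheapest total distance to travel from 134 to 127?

6 m

Settle nodes by increasing distance from 134:
134: 0
130: 1  (via 134)
142: 2  (via 130)
132: 3  (via 130)
136: 4  (via 134)
115: 4  (via 142)
131: 4  (via 130)
146: 5  (via 134)
121: 6  (via 132)
127: 6  (via 132)
Shortest route: 134–130–132–127 = 6 m.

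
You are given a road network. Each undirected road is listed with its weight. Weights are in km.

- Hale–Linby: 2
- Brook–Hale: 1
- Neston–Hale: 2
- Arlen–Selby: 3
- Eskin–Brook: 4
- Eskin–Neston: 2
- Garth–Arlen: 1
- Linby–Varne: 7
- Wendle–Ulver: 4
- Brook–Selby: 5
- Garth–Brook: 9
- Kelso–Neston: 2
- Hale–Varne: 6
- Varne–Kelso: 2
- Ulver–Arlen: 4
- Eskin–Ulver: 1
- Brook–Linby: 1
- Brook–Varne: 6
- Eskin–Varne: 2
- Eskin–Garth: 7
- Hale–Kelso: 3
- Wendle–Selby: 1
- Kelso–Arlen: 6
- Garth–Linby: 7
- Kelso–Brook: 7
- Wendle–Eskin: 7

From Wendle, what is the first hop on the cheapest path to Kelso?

Compare a few routes:
Wendle → Selby → Arlen → Kelso: 1+3+6 = 10
Wendle → Ulver → Eskin → Varne → Kelso: 4+1+2+2 = 9
The minimum is 9 km via Wendle → Ulver → Eskin → Varne → Kelso.
So from Wendle the first move is to Ulver.

Ulver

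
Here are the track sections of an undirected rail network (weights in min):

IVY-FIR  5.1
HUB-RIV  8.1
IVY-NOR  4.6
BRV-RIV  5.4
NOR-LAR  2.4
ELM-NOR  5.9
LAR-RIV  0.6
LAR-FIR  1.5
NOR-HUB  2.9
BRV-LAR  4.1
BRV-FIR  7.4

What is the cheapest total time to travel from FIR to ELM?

Shortest distances from FIR:
FIR: 0
LAR: 1.5  (via FIR)
RIV: 2.1  (via LAR)
NOR: 3.9  (via LAR)
IVY: 5.1  (via FIR)
BRV: 5.6  (via LAR)
HUB: 6.8  (via NOR)
ELM: 9.8  (via NOR)
Shortest route: FIR–LAR–NOR–ELM = 9.8 min.

9.8 min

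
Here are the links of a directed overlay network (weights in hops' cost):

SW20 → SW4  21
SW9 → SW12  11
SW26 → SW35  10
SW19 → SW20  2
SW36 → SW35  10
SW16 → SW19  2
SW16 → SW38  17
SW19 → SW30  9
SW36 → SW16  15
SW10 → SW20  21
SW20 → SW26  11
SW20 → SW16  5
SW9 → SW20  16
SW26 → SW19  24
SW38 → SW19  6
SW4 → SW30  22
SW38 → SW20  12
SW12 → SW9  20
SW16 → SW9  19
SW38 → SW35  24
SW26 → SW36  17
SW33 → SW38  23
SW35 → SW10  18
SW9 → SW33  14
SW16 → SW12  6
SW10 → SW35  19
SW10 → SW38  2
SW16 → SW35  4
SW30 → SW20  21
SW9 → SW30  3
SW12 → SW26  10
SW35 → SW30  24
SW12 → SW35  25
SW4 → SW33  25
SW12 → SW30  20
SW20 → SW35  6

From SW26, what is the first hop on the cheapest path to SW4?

SW19

Enumerating some paths:
SW26 → SW36 → SW16 → SW19 → SW20 → SW4: 17+15+2+2+21 = 57
SW26 → SW19 → SW20 → SW4: 24+2+21 = 47
The minimum is 47 hops' cost via SW26 → SW19 → SW20 → SW4.
So from SW26 the first move is to SW19.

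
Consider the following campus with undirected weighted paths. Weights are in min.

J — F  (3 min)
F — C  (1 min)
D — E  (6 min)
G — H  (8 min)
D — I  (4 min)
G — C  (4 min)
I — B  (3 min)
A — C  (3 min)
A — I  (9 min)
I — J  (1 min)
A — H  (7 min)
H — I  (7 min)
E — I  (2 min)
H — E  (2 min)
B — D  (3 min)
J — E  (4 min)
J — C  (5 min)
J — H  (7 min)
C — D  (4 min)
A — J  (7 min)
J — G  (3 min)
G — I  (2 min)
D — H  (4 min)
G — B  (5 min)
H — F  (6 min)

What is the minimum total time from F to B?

7 min

Enumerating some paths:
F - C - D - B: 1+4+3 = 8
F - C - G - B: 1+4+5 = 10
F - C - G - I - B: 1+4+2+3 = 10
F - J - I - B: 3+1+3 = 7
The minimum is 7 min via F - J - I - B.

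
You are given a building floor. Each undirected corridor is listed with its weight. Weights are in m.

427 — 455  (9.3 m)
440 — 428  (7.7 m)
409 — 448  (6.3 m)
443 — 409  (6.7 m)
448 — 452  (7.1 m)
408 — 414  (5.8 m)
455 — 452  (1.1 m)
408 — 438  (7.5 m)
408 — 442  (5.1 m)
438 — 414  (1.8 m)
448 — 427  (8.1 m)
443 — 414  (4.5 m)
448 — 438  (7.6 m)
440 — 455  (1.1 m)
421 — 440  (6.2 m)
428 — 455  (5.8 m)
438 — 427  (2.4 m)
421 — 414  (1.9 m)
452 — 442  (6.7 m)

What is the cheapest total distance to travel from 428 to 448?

14 m

Running Dijkstra from 428:
428: 0
455: 5.8  (via 428)
440: 6.9  (via 455)
452: 6.9  (via 455)
421: 13.1  (via 440)
442: 13.6  (via 452)
448: 14  (via 452)
Shortest route: 428–455–452–448 = 14 m.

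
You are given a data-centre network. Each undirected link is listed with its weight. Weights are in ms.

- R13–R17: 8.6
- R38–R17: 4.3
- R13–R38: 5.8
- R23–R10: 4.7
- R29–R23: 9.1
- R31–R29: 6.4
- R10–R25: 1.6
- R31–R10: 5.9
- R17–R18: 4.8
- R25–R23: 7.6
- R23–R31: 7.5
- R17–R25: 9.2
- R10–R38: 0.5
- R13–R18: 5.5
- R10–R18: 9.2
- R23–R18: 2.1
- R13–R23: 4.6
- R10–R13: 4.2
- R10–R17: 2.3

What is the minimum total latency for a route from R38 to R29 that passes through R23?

Shortest R38→R23: R38–R10–R23 = 5.2
Shortest R23→R29: R23–R29 = 9.1
Total via R23: 5.2 + 9.1 = 14.3 ms.

14.3 ms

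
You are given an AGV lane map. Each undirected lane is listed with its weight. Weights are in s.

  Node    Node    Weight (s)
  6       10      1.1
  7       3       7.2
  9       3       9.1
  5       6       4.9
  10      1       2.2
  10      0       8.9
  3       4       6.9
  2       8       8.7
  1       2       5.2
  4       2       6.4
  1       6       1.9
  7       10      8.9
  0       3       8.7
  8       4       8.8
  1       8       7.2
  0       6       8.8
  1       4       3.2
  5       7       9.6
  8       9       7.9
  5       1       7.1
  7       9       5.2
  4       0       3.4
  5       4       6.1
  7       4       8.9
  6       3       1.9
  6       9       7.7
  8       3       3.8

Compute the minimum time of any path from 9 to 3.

9.1 s

Candidate routes:
9–8–3: 7.9+3.8 = 11.7
9–6–3: 7.7+1.9 = 9.6
9–3: 9.1 = 9.1
Cheapest is 9–3 at 9.1 s.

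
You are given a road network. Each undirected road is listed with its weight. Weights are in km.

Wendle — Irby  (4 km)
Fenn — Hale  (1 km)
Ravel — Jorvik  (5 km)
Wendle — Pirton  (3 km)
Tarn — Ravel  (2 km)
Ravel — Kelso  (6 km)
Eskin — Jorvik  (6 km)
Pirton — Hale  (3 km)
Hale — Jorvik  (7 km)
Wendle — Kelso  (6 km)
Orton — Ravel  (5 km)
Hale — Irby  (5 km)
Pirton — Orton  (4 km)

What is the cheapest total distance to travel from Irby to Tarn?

18 km

Running Dijkstra from Irby:
Irby: 0
Wendle: 4  (via Irby)
Hale: 5  (via Irby)
Fenn: 6  (via Hale)
Pirton: 7  (via Wendle)
Kelso: 10  (via Wendle)
Orton: 11  (via Pirton)
Jorvik: 12  (via Hale)
Ravel: 16  (via Kelso)
Eskin: 18  (via Jorvik)
Tarn: 18  (via Ravel)
Shortest route: Irby → Wendle → Kelso → Ravel → Tarn = 18 km.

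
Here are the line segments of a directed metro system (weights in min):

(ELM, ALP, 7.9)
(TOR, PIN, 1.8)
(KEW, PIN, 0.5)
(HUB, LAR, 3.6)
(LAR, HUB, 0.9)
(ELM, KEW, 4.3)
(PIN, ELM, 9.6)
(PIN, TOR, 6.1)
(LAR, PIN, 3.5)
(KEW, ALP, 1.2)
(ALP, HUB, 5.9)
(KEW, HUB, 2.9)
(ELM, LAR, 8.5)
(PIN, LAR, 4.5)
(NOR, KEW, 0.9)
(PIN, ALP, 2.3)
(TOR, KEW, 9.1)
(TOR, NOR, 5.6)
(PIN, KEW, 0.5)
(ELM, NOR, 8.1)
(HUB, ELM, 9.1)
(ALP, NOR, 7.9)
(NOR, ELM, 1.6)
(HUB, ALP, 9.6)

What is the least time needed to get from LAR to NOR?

13.1 min

Candidate routes:
LAR → PIN → KEW → ALP → NOR: 3.5+0.5+1.2+7.9 = 13.1
LAR → PIN → ALP → NOR: 3.5+2.3+7.9 = 13.7
The minimum is 13.1 min via LAR → PIN → KEW → ALP → NOR.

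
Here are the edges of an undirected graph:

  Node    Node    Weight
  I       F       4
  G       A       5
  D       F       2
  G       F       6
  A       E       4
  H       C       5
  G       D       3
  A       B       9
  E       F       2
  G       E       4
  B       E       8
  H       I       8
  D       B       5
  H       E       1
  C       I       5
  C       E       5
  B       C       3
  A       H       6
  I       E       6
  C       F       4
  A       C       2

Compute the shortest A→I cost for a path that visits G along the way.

14

Shortest A→G: A–G = 5
Shortest G→I: G–D–F–I = 9
Total via G: 5 + 9 = 14.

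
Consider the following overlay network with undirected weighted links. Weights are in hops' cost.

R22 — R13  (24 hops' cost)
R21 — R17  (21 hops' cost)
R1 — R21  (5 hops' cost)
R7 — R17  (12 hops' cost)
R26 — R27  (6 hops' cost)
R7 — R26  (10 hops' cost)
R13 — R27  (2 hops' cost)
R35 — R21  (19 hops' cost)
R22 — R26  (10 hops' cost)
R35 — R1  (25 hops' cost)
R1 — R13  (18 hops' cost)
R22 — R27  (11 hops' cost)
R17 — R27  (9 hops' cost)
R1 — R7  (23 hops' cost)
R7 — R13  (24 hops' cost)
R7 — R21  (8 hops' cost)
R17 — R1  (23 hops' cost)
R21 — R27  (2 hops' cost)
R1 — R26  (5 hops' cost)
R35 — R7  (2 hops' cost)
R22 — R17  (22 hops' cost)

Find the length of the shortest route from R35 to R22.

22 hops' cost

Compare a few routes:
R35 → R7 → R26 → R22: 2+10+10 = 22
R35 → R7 → R21 → R27 → R22: 2+8+2+11 = 23
The minimum is 22 hops' cost via R35 → R7 → R26 → R22.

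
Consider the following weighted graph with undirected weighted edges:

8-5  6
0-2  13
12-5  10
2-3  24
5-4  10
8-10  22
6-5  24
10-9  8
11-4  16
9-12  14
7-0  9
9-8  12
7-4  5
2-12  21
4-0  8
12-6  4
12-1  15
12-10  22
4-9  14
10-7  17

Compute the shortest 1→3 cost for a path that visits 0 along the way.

80

Shortest 1→0: 1–12–5–4–0 = 43
Best 0 to 3: 0–2–3 costing 37
Total via 0: 43 + 37 = 80.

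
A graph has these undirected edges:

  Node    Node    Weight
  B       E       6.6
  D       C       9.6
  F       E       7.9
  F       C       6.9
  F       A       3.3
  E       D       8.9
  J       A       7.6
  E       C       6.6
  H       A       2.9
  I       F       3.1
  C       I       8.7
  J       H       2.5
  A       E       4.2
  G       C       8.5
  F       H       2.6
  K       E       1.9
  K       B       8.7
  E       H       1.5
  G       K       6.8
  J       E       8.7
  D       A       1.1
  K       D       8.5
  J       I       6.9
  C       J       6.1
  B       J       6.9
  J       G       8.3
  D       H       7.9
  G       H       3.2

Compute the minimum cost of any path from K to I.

Compare a few routes:
K–E–H–F–I: 1.9+1.5+2.6+3.1 = 9.1
K–E–H–A–F–I: 1.9+1.5+2.9+3.3+3.1 = 12.7
K–E–A–F–I: 1.9+4.2+3.3+3.1 = 12.5
Cheapest is K–E–H–F–I at 9.1.

9.1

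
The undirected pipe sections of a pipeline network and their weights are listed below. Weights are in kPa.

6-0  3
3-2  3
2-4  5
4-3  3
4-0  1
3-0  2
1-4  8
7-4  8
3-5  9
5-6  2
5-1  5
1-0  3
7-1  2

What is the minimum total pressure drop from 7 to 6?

Candidate routes:
7 → 1 → 5 → 6: 2+5+2 = 9
7 → 1 → 0 → 6: 2+3+3 = 8
7 → 4 → 0 → 6: 8+1+3 = 12
The minimum is 8 kPa via 7 → 1 → 0 → 6.

8 kPa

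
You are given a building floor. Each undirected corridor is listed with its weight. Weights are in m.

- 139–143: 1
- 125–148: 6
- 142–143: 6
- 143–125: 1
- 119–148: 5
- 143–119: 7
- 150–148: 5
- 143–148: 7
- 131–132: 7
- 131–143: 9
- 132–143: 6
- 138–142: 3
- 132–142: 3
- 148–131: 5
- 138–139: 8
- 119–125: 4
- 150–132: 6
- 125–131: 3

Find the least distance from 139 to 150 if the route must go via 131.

Best 139 to 131: 139–143–125–131 costing 5
Best 131 to 150: 131–148–150 costing 10
Total via 131: 5 + 10 = 15 m.

15 m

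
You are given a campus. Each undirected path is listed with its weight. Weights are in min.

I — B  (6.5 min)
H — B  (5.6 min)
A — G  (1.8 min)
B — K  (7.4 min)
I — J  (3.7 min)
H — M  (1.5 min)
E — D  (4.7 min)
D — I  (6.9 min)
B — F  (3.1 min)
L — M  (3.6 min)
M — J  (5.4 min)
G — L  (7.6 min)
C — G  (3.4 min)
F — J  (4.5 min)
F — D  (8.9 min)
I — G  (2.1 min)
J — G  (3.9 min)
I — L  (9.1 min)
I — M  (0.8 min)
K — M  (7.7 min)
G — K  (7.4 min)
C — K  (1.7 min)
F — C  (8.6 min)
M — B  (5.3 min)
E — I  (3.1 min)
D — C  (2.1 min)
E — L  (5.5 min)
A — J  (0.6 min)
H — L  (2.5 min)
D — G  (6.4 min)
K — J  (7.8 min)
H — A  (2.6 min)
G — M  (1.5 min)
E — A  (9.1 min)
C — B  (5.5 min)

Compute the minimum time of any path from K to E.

8.5 min

Settle nodes by increasing distance from K:
K: 0
C: 1.7  (via K)
D: 3.8  (via C)
G: 5.1  (via C)
M: 6.6  (via G)
A: 6.9  (via G)
B: 7.2  (via C)
I: 7.2  (via G)
J: 7.5  (via A)
H: 8.1  (via M)
E: 8.5  (via D)
Shortest route: K → C → D → E = 8.5 min.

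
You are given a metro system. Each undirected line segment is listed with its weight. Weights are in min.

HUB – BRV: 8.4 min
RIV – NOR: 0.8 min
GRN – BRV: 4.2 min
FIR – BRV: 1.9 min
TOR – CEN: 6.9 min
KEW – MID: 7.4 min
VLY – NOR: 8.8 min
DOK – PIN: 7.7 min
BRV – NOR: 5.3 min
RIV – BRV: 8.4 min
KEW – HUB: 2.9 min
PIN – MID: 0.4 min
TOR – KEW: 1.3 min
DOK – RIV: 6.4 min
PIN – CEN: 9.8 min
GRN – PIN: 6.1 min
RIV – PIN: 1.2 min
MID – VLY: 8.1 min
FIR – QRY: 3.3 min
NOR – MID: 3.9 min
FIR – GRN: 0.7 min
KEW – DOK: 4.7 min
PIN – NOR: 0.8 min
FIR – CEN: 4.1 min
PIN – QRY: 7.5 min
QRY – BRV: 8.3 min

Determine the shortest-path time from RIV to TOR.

Compare a few routes:
RIV–PIN–MID–KEW–TOR: 1.2+0.4+7.4+1.3 = 10.3
RIV–NOR–PIN–MID–KEW–TOR: 0.8+0.8+0.4+7.4+1.3 = 10.7
The minimum is 10.3 min via RIV–PIN–MID–KEW–TOR.

10.3 min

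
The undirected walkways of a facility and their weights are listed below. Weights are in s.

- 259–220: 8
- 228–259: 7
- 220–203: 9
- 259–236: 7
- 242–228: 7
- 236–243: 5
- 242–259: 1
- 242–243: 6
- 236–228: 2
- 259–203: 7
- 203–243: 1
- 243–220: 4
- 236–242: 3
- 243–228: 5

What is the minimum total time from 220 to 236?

9 s

Enumerating some paths:
220–243–228–236: 4+5+2 = 11
220–243–236: 4+5 = 9
220–259–242–236: 8+1+3 = 12
Cheapest is 220–243–236 at 9 s.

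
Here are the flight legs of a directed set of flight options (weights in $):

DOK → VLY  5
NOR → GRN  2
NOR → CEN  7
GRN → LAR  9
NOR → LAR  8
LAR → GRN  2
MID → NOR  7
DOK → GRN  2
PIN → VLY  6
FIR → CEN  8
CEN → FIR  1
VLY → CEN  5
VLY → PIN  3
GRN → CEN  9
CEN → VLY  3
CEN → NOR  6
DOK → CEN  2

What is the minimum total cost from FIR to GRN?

$16

Enumerating some paths:
FIR → CEN → NOR → LAR → GRN: 8+6+8+2 = 24
FIR → CEN → NOR → GRN: 8+6+2 = 16
Cheapest is FIR → CEN → NOR → GRN at $16.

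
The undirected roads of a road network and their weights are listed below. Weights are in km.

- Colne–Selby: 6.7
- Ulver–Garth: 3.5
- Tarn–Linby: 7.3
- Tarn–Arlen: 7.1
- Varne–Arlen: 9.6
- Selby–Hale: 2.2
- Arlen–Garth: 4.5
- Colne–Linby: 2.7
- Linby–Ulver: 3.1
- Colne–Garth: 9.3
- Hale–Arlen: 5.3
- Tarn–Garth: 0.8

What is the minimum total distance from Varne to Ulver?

Shortest distances from Varne:
Varne: 0
Arlen: 9.6  (via Varne)
Garth: 14.1  (via Arlen)
Tarn: 14.9  (via Garth)
Hale: 14.9  (via Arlen)
Selby: 17.1  (via Hale)
Ulver: 17.6  (via Garth)
Shortest route: Varne → Arlen → Garth → Ulver = 17.6 km.

17.6 km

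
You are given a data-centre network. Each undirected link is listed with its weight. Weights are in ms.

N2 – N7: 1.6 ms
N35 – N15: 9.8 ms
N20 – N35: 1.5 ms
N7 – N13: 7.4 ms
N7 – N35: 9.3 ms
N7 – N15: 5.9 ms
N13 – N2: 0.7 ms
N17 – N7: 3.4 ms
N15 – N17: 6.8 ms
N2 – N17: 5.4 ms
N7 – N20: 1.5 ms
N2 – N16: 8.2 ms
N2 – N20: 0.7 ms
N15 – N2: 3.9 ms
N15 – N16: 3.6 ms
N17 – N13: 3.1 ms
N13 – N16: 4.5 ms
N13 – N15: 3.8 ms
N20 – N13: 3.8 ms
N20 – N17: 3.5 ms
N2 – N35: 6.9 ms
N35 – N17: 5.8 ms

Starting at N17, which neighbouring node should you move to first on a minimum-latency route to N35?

Enumerating some paths:
N17 - N35: 5.8 = 5.8
N17 - N20 - N35: 3.5+1.5 = 5
Cheapest is N17 - N20 - N35 at 5 ms.
So from N17 the first move is to N20.

N20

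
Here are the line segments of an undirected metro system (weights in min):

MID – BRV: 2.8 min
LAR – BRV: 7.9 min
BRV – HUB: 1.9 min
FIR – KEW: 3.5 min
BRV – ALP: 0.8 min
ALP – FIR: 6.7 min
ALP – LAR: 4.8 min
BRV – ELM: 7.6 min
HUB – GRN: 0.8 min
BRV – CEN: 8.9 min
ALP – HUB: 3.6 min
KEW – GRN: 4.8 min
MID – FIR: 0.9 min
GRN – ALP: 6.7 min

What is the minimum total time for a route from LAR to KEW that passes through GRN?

Shortest LAR→GRN: LAR–ALP–BRV–HUB–GRN = 8.3
Best GRN to KEW: GRN–KEW costing 4.8
Total via GRN: 8.3 + 4.8 = 13.1 min.

13.1 min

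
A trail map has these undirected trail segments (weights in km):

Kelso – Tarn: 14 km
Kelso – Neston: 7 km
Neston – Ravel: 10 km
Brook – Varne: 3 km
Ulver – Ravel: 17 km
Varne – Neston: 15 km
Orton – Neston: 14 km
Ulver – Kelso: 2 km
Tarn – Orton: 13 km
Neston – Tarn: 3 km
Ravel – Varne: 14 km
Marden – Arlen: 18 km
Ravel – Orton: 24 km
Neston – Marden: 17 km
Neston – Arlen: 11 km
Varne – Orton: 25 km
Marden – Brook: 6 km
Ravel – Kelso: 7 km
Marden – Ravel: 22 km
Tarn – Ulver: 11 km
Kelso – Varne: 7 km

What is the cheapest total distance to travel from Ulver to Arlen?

20 km

Shortest distances from Ulver:
Ulver: 0
Kelso: 2  (via Ulver)
Neston: 9  (via Kelso)
Varne: 9  (via Kelso)
Ravel: 9  (via Kelso)
Tarn: 11  (via Ulver)
Brook: 12  (via Varne)
Marden: 18  (via Brook)
Arlen: 20  (via Neston)
Shortest route: Ulver–Kelso–Neston–Arlen = 20 km.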